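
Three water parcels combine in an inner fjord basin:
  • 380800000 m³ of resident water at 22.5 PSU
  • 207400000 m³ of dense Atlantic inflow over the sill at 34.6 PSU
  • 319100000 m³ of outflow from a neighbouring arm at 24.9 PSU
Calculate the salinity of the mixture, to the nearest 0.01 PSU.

Mass of salt is conserved:
salt = 380,800,000×22.5 + 207,400,000×34.6 + 319,100,000×24.9 = 8,568,000,000 + 7,176,040,000 + 7,945,590,000 = 23,689,630,000
volume = 380,800,000 + 207,400,000 + 319,100,000 = 907,300,000 m³
S = 23,689,630,000 / 907,300,000 = 26.11 PSU

26.11 PSU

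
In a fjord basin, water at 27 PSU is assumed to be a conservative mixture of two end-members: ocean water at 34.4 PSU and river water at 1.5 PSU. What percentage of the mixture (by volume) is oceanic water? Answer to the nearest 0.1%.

Let g be the oceanic fraction. Salt balance per unit volume:
g×34.4 + (1−g)×1.5 = 27
g = (27 − 1.5) / (34.4 − 1.5) = 25.5/32.9 = 0.7751

77.5%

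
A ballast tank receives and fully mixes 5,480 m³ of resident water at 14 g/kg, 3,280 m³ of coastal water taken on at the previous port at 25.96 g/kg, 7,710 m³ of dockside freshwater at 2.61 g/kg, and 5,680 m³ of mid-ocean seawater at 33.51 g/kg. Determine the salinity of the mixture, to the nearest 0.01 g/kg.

16.81 g/kg

Salt balance:
salt = 5,480×14 + 3,280×25.96 + 7,710×2.61 + 5,680×33.51 = 76,720 + 85,148.8 + 20,123.1 + 190,336.8 = 372,328.7
volume = 5,480 + 3,280 + 7,710 + 5,680 = 22,150 m³
S = 372,328.7 / 22,150 = 16.8094 g/kg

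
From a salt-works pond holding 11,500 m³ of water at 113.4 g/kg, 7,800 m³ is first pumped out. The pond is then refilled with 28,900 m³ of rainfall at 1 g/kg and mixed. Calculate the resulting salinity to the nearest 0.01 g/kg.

13.76 g/kg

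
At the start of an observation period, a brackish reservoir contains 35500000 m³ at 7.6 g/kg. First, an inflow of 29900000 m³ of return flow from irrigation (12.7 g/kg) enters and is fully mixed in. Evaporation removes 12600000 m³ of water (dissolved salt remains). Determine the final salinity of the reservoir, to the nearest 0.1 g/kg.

12.3 g/kg

After mixing: salt = 35,500,000×7.6 + 29,900,000×12.7 = 649,530,000; volume = 65,400,000 m³
After evaporation: salt unchanged = 649,530,000; volume = 65,400,000 − 12,600,000 = 52,800,000 m³
S = 649,530,000 / 52,800,000 = 12.3017 g/kg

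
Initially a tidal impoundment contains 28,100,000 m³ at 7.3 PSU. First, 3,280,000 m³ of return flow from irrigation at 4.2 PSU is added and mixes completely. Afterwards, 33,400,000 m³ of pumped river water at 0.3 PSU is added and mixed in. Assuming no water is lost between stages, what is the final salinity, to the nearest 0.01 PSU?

Total salt / total volume:
Initial salt = 28,100,000×7.3 = 205,130,000
After stage 1: salt = 205,130,000 + 3,280,000×4.2 = 218,906,000; volume = 31,380,000 m³; S = 6.976 PSU
After stage 2: salt = 218,906,000 + 33,400,000×0.3 = 228,926,000; volume = 64,780,000 m³
S = 228,926,000 / 64,780,000 = 3.5339 PSU

3.53 PSU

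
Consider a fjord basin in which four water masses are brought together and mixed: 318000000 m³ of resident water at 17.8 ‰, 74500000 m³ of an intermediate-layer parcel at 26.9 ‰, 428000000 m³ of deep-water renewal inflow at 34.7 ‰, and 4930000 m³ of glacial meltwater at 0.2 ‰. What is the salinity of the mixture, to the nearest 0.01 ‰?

27.28 ‰

Mass of salt is conserved:
salt = 318,000,000×17.8 + 74,500,000×26.9 + 428,000,000×34.7 + 4,930,000×0.2 = 5,660,400,000 + 2,004,050,000 + 14,851,600,000 + 986,000 = 22,517,036,000
volume = 318,000,000 + 74,500,000 + 428,000,000 + 4,930,000 = 825,430,000 m³
S = 22,517,036,000 / 825,430,000 = 27.2792 ‰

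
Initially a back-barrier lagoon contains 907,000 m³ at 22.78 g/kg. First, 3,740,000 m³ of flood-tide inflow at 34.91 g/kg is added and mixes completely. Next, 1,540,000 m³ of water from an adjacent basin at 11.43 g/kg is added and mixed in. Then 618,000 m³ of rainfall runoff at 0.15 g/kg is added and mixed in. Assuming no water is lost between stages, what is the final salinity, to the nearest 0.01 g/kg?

24.82 g/kg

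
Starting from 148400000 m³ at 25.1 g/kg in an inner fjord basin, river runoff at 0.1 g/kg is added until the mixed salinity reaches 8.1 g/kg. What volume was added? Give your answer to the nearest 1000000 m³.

Salt balance: 148,400,000×25.1 + V×0.1 = (148,400,000+V)×8.1
3,724,840,000 + 0.1V = 1,202,040,000 + 8.1V
2,522,800,000 = 8V
V = 315,350,000 m³

315000000 m³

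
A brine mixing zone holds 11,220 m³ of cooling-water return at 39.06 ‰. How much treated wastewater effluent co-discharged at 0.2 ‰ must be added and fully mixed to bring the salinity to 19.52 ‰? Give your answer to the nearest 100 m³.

Salt balance: 11,220×39.06 + V×0.2 = (11,220+V)×19.52
438,253.2 + 0.2V = 219,014.4 + 19.52V
219,238.8 = 19.32V
V = 11,347.76 m³

11300 m³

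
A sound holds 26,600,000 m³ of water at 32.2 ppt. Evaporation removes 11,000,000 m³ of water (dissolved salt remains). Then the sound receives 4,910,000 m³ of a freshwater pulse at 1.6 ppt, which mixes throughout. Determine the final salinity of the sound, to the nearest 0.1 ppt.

After evaporation: salt = 26,600,000×32.2 = 856,520,000; volume = 26,600,000 − 11,000,000 = 15,600,000 m³
After mixing: salt = 856,520,000 + 4,910,000×1.6 = 864,376,000; volume = 15,600,000 + 4,910,000 = 20,510,000 m³
S = 864,376,000 / 20,510,000 = 42.1441 ppt

42.1 ppt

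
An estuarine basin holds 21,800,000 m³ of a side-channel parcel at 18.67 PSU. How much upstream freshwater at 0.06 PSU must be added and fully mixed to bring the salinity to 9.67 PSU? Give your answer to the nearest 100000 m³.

Salt balance: 21,800,000×18.67 + V×0.06 = (21,800,000+V)×9.67
407,006,000 + 0.06V = 210,806,000 + 9.67V
196,200,000 = 9.61V
V = 20,416,233.09 m³

20400000 m³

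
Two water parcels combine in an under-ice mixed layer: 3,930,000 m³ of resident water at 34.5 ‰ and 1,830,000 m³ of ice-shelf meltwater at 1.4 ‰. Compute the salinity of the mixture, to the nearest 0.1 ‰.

24.0 ‰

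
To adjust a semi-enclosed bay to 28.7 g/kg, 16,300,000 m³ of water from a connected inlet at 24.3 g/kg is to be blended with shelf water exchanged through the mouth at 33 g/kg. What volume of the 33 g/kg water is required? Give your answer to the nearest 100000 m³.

Salt balance: 16,300,000×24.3 + V×33 = (16,300,000+V)×28.7
396,090,000 + 33V = 467,810,000 + 28.7V
71,720,000 = 4.3V
V = 16,679,069.77 m³

16700000 m³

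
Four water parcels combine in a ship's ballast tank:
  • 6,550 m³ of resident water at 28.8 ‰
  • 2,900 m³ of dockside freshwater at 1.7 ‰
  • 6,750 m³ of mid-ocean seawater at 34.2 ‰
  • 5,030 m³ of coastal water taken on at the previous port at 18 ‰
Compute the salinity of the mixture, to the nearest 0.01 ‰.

24.26 ‰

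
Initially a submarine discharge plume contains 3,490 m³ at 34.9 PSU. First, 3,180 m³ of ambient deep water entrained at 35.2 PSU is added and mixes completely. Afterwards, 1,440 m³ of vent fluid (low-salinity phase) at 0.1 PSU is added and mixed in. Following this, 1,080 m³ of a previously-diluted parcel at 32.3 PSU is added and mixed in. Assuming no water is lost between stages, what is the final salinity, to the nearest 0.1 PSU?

29.2 PSU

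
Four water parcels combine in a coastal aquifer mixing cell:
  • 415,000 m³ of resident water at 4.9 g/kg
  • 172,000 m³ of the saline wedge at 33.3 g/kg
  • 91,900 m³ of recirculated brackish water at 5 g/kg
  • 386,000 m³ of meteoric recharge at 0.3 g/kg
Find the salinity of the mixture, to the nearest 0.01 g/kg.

By conservation of dissolved salt,
salt = 415,000×4.9 + 172,000×33.3 + 91,900×5 + 386,000×0.3 = 2,033,500 + 5,727,600 + 459,500 + 115,800 = 8,336,400
volume = 415,000 + 172,000 + 91,900 + 386,000 = 1,064,900 m³
S = 8,336,400 / 1,064,900 = 7.8283 g/kg

7.83 g/kg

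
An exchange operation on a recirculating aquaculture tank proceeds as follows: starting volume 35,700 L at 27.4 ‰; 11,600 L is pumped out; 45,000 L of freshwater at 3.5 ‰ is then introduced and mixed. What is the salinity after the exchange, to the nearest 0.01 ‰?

11.84 ‰

Remaining after removal: 24,100 L at 27.4 ‰ (salt = 660,340)
After addition: salt = 660,340 + 45,000×3.5 = 817,840; volume = 69,100 L
S = 817,840 / 69,100 = 11.8356 ‰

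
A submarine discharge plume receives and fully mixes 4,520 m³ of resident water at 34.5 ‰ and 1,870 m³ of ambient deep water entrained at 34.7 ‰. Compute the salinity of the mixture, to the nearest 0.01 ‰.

Mass of salt is conserved:
salt = 4,520×34.5 + 1,870×34.7 = 155,940 + 64,889 = 220,829
volume = 4,520 + 1,870 = 6,390 m³
S = 220,829 / 6,390 = 34.5585 ‰

34.56 ‰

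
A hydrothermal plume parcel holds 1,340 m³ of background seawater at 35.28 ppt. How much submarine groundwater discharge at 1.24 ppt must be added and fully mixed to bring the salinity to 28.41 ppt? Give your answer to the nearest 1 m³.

Salt balance: 1,340×35.28 + V×1.24 = (1,340+V)×28.41
47,275.2 + 1.24V = 38,069.4 + 28.41V
9,205.8 = 27.17V
V = 338.82 m³

339 m³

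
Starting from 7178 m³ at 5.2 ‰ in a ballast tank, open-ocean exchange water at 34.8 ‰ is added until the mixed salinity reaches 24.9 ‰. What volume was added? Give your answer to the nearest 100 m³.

Salt balance: 7,178×5.2 + V×34.8 = (7,178+V)×24.9
37,325.6 + 34.8V = 178,732.2 + 24.9V
141,406.6 = 9.9V
V = 14,283.49 m³

14300 m³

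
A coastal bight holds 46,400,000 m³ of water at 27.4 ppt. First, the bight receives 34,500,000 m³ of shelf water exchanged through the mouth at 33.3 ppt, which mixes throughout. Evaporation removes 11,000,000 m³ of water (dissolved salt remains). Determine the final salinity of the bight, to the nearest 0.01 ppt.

34.62 ppt

After mixing: salt = 46,400,000×27.4 + 34,500,000×33.3 = 2,420,210,000; volume = 80,900,000 m³
After evaporation: salt unchanged = 2,420,210,000; volume = 80,900,000 − 11,000,000 = 69,900,000 m³
S = 2,420,210,000 / 69,900,000 = 34.6239 ppt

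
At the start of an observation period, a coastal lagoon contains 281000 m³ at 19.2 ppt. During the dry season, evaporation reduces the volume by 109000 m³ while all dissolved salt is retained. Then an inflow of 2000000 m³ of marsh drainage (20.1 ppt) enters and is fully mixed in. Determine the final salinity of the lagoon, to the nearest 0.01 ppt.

20.99 ppt

After evaporation: salt = 281,000×19.2 = 5,395,200; volume = 281,000 − 109,000 = 172,000 m³
After mixing: salt = 5,395,200 + 2,000,000×20.1 = 45,595,200; volume = 172,000 + 2,000,000 = 2,172,000 m³
S = 45,595,200 / 2,172,000 = 20.9923 ppt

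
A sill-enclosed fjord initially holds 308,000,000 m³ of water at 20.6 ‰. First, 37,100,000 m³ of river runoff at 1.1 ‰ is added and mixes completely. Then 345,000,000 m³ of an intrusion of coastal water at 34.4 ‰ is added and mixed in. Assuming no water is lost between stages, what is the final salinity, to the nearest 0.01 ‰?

26.45 ‰

Mass of salt is conserved:
Initial salt = 308,000,000×20.6 = 6,344,800,000
After stage 1: salt = 6,344,800,000 + 37,100,000×1.1 = 6,385,610,000; volume = 345,100,000 m³; S = 18.504 ‰
After stage 2: salt = 6,385,610,000 + 345,000,000×34.4 = 18,253,610,000; volume = 690,100,000 m³
S = 18,253,610,000 / 690,100,000 = 26.4507 ‰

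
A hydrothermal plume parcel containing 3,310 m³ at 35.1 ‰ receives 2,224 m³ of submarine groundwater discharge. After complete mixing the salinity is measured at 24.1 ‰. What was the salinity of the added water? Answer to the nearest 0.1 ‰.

Salt balance: 3,310×35.1 + 2,224×S = 5,534×24.1
116,181 + 2,224·S = 133,369.4
S = (133,369.4 − 116,181) / 2,224 = 7.7286 ‰

7.7 ‰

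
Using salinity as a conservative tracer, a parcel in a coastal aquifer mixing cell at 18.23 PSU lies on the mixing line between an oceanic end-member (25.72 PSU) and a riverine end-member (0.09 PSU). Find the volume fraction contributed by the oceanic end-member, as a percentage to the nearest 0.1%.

70.8%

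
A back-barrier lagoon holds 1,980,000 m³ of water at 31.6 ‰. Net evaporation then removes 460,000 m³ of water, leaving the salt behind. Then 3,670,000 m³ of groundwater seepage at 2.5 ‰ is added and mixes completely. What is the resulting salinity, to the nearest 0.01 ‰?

After evaporation: salt = 1,980,000×31.6 = 62,568,000; volume = 1,980,000 − 460,000 = 1,520,000 m³
After mixing: salt = 62,568,000 + 3,670,000×2.5 = 71,743,000; volume = 1,520,000 + 3,670,000 = 5,190,000 m³
S = 71,743,000 / 5,190,000 = 13.8233 ‰

13.82 ‰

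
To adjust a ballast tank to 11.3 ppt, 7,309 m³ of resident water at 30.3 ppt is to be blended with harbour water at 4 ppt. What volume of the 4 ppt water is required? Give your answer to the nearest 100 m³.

Salt balance: 7,309×30.3 + V×4 = (7,309+V)×11.3
221,462.7 + 4V = 82,591.7 + 11.3V
138,871 = 7.3V
V = 19,023.42 m³

19000 m³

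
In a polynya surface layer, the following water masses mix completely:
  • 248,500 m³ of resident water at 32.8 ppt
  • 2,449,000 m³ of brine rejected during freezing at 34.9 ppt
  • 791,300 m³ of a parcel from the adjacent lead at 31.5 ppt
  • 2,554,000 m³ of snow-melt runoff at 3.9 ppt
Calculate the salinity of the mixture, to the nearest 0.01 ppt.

21.27 ppt

Salt balance:
salt = 248,500×32.8 + 2,449,000×34.9 + 791,300×31.5 + 2,554,000×3.9 = 8,150,800 + 85,470,100 + 24,925,950 + 9,960,600 = 128,507,450
volume = 248,500 + 2,449,000 + 791,300 + 2,554,000 = 6,042,800 m³
S = 128,507,450 / 6,042,800 = 21.2662 ppt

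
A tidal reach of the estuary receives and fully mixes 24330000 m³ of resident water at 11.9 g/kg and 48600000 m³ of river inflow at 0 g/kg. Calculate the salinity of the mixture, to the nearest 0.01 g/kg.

Total salt / total volume:
salt = 24,330,000×11.9 + 48,600,000×0 = 289,527,000 + 0 = 289,527,000
volume = 24,330,000 + 48,600,000 = 72,930,000 m³
S = 289,527,000 / 72,930,000 = 3.9699 g/kg

3.97 g/kg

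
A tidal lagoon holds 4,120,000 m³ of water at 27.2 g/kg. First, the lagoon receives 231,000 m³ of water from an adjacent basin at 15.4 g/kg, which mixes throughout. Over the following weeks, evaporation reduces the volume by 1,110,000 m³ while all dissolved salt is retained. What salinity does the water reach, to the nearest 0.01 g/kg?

35.67 g/kg

After mixing: salt = 4,120,000×27.2 + 231,000×15.4 = 115,621,400; volume = 4,351,000 m³
After evaporation: salt unchanged = 115,621,400; volume = 4,351,000 − 1,110,000 = 3,241,000 m³
S = 115,621,400 / 3,241,000 = 35.6746 g/kg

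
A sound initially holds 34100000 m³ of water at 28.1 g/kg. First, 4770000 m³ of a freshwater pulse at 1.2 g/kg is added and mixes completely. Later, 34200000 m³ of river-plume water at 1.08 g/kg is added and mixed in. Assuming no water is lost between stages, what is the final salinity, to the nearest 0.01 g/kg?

By conservation of dissolved salt,
Initial salt = 34,100,000×28.1 = 958,210,000
After stage 1: salt = 958,210,000 + 4,770,000×1.2 = 963,934,000; volume = 38,870,000 m³; S = 24.799 g/kg
After stage 2: salt = 963,934,000 + 34,200,000×1.08 = 1,000,870,000; volume = 73,070,000 m³
S = 1,000,870,000 / 73,070,000 = 13.6974 g/kg

13.70 g/kg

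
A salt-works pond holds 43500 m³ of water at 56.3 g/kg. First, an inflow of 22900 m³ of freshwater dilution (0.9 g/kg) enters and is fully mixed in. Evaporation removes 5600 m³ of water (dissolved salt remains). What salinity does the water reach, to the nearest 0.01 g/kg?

After mixing: salt = 43,500×56.3 + 22,900×0.9 = 2,469,660; volume = 66,400 m³
After evaporation: salt unchanged = 2,469,660; volume = 66,400 − 5,600 = 60,800 m³
S = 2,469,660 / 60,800 = 40.6194 g/kg

40.62 g/kg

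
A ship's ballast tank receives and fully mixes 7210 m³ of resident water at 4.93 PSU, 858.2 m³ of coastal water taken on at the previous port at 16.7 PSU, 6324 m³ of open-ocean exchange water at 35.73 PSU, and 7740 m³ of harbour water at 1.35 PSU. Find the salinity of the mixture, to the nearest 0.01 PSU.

By conservation of dissolved salt,
salt = 7,210×4.93 + 858.2×16.7 + 6,324×35.73 + 7,740×1.35 = 35,545.3 + 14,331.94 + 225,956.52 + 10,449 = 286,282.76
volume = 7,210 + 858.2 + 6,324 + 7,740 = 22,132.2 m³
S = 286,282.76 / 22,132.2 = 12.9351 PSU

12.94 PSU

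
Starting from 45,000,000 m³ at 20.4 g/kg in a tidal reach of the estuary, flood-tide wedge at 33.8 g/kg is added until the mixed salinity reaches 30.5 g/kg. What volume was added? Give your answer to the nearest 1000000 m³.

Salt balance: 45,000,000×20.4 + V×33.8 = (45,000,000+V)×30.5
918,000,000 + 33.8V = 1,372,500,000 + 30.5V
454,500,000 = 3.3V
V = 137,727,272.73 m³

138000000 m³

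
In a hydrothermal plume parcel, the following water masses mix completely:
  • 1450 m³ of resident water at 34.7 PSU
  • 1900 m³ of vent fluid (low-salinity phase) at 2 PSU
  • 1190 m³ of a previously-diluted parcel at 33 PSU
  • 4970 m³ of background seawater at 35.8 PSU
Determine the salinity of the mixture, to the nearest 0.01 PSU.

Salt balance:
salt = 1,450×34.7 + 1,900×2 + 1,190×33 + 4,970×35.8 = 50,315 + 3,800 + 39,270 + 177,926 = 271,311
volume = 1,450 + 1,900 + 1,190 + 4,970 = 9,510 m³
S = 271,311 / 9,510 = 28.529 PSU

28.53 PSU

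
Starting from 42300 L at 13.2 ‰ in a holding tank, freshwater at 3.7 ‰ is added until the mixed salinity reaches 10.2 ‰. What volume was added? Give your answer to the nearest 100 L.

Salt balance: 42,300×13.2 + V×3.7 = (42,300+V)×10.2
558,360 + 3.7V = 431,460 + 10.2V
126,900 = 6.5V
V = 19,523.08 L

19500 L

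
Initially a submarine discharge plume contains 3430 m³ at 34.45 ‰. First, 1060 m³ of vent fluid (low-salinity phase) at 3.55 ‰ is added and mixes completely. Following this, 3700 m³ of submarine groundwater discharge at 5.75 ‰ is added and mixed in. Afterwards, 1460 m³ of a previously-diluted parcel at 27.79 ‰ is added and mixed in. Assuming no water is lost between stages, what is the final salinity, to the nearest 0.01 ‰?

19.04 ‰

Conserving salt mass:
Initial salt = 3,430×34.45 = 118,163.5
After stage 1: salt = 118,163.5 + 1,060×3.55 = 121,926.5; volume = 4,490 m³; S = 27.155 ‰
After stage 2: salt = 121,926.5 + 3,700×5.75 = 143,201.5; volume = 8,190 m³; S = 17.485 ‰
After stage 3: salt = 143,201.5 + 1,460×27.79 = 183,774.9; volume = 9,650 m³
S = 183,774.9 / 9,650 = 19.044 ‰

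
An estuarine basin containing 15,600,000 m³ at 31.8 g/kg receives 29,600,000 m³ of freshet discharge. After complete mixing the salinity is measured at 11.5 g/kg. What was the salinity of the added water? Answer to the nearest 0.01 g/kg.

Salt balance: 15,600,000×31.8 + 29,600,000×S = 45,200,000×11.5
496,080,000 + 29,600,000·S = 519,800,000
S = (519,800,000 − 496,080,000) / 29,600,000 = 0.8014 g/kg

0.80 g/kg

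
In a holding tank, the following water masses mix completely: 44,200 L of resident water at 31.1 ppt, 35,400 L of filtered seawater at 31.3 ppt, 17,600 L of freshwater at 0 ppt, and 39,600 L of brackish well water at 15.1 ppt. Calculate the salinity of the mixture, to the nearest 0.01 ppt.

22.52 ppt

Mass of salt is conserved:
salt = 44,200×31.1 + 35,400×31.3 + 17,600×0 + 39,600×15.1 = 1,374,620 + 1,108,020 + 0 + 597,960 = 3,080,600
volume = 44,200 + 35,400 + 17,600 + 39,600 = 136,800 L
S = 3,080,600 / 136,800 = 22.519 ppt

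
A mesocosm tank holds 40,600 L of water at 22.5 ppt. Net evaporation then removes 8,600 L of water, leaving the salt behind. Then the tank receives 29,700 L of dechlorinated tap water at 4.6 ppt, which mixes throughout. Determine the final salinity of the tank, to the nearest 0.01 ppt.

17.02 ppt

After evaporation: salt = 40,600×22.5 = 913,500; volume = 40,600 − 8,600 = 32,000 L
After mixing: salt = 913,500 + 29,700×4.6 = 1,050,120; volume = 32,000 + 29,700 = 61,700 L
S = 1,050,120 / 61,700 = 17.0198 ppt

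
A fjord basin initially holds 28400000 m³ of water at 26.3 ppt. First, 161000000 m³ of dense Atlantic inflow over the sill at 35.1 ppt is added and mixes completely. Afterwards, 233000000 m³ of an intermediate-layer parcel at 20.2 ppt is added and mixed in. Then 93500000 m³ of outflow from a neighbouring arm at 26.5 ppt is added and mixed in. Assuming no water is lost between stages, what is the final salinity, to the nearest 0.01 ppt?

26.33 ppt

Weighted by volume,
Initial salt = 28,400,000×26.3 = 746,920,000
After stage 1: salt = 746,920,000 + 161,000,000×35.1 = 6,398,020,000; volume = 189,400,000 m³; S = 33.78 ppt
After stage 2: salt = 6,398,020,000 + 233,000,000×20.2 = 11,104,620,000; volume = 422,400,000 m³; S = 26.289 ppt
After stage 3: salt = 11,104,620,000 + 93,500,000×26.5 = 13,582,370,000; volume = 515,900,000 m³
S = 13,582,370,000 / 515,900,000 = 26.3275 ppt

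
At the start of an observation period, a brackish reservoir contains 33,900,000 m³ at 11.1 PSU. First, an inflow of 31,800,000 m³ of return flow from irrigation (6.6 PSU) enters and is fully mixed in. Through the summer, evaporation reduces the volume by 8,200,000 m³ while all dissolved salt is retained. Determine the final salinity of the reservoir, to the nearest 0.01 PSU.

10.19 PSU

After mixing: salt = 33,900,000×11.1 + 31,800,000×6.6 = 586,170,000; volume = 65,700,000 m³
After evaporation: salt unchanged = 586,170,000; volume = 65,700,000 − 8,200,000 = 57,500,000 m³
S = 586,170,000 / 57,500,000 = 10.1943 PSU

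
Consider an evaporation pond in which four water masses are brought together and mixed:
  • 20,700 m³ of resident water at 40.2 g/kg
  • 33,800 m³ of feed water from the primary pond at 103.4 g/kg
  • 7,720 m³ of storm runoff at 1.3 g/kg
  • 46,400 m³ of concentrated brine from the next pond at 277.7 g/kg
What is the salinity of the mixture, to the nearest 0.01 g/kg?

158.56 g/kg

Weighted by volume,
salt = 20,700×40.2 + 33,800×103.4 + 7,720×1.3 + 46,400×277.7 = 832,140 + 3,494,920 + 10,036 + 12,885,280 = 17,222,376
volume = 20,700 + 33,800 + 7,720 + 46,400 = 108,620 m³
S = 17,222,376 / 108,620 = 158.5562 g/kg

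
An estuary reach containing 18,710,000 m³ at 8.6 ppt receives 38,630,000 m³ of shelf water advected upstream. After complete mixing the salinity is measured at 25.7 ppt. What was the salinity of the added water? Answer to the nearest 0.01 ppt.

Salt balance: 18,710,000×8.6 + 38,630,000×S = 57,340,000×25.7
160,906,000 + 38,630,000·S = 1,473,638,000
S = (1,473,638,000 − 160,906,000) / 38,630,000 = 33.9822 ppt

33.98 ppt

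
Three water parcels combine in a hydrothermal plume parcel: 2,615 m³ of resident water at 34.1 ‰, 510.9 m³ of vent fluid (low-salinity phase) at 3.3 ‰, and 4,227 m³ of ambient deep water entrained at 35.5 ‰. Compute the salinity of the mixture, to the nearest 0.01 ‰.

32.76 ‰

Weighted by volume,
salt = 2,615×34.1 + 510.9×3.3 + 4,227×35.5 = 89,171.5 + 1,685.97 + 150,058.5 = 240,915.97
volume = 2,615 + 510.9 + 4,227 = 7,352.9 m³
S = 240,915.97 / 7,352.9 = 32.7648 ‰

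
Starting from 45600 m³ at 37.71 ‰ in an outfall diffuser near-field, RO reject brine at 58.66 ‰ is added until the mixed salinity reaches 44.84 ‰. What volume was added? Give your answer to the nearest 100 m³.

23500 m³

Salt balance: 45,600×37.71 + V×58.66 = (45,600+V)×44.84
1,719,576 + 58.66V = 2,044,704 + 44.84V
325,128 = 13.82V
V = 23,525.9 m³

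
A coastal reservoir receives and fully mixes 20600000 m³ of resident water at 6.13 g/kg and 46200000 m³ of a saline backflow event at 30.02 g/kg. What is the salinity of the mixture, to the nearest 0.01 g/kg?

By conservation of dissolved salt,
salt = 20,600,000×6.13 + 46,200,000×30.02 = 126,278,000 + 1,386,924,000 = 1,513,202,000
volume = 20,600,000 + 46,200,000 = 66,800,000 m³
S = 1,513,202,000 / 66,800,000 = 22.6527 g/kg

22.65 g/kg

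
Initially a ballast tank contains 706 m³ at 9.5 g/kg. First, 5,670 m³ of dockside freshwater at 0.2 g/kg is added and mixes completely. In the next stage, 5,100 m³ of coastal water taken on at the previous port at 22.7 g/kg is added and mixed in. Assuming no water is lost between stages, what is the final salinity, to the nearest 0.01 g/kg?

Mass of salt is conserved:
Initial salt = 706×9.5 = 6,707
After stage 1: salt = 6,707 + 5,670×0.2 = 7,841; volume = 6,376 m³; S = 1.23 g/kg
After stage 2: salt = 7,841 + 5,100×22.7 = 123,611; volume = 11,476 m³
S = 123,611 / 11,476 = 10.7713 g/kg

10.77 g/kg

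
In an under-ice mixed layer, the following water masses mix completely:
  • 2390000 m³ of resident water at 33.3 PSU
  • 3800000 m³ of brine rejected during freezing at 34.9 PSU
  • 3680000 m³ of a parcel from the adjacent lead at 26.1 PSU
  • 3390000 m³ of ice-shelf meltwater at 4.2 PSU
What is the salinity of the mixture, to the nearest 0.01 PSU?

Salt balance:
salt = 2,390,000×33.3 + 3,800,000×34.9 + 3,680,000×26.1 + 3,390,000×4.2 = 79,587,000 + 132,620,000 + 96,048,000 + 14,238,000 = 322,493,000
volume = 2,390,000 + 3,800,000 + 3,680,000 + 3,390,000 = 13,260,000 m³
S = 322,493,000 / 13,260,000 = 24.3207 PSU

24.32 PSU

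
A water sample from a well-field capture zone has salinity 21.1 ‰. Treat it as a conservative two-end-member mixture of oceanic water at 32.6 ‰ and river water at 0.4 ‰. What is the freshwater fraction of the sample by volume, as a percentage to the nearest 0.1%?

35.7%

Let f be the freshwater fraction. Salt balance per unit volume:
f×0.4 + (1−f)×32.6 = 21.1
f = (32.6 − 21.1) / (32.6 − 0.4) = 11.5/32.2 = 0.3571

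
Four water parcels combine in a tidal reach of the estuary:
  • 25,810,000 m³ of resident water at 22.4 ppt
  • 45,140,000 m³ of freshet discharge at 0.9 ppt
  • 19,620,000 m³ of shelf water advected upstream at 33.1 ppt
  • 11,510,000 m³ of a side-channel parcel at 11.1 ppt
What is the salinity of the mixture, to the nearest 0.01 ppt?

13.68 ppt

Total salt / total volume:
salt = 25,810,000×22.4 + 45,140,000×0.9 + 19,620,000×33.1 + 11,510,000×11.1 = 578,144,000 + 40,626,000 + 649,422,000 + 127,761,000 = 1,395,953,000
volume = 25,810,000 + 45,140,000 + 19,620,000 + 11,510,000 = 102,080,000 m³
S = 1,395,953,000 / 102,080,000 = 13.6751 ppt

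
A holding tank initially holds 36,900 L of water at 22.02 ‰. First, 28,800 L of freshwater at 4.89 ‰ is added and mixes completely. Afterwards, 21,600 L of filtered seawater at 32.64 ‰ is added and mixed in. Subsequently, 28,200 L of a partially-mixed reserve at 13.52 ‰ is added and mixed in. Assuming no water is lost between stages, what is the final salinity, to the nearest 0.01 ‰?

By conservation of dissolved salt,
Initial salt = 36,900×22.02 = 812,538
After stage 1: salt = 812,538 + 28,800×4.89 = 953,370; volume = 65,700 L; S = 14.511 ‰
After stage 2: salt = 953,370 + 21,600×32.64 = 1,658,394; volume = 87,300 L; S = 18.996 ‰
After stage 3: salt = 1,658,394 + 28,200×13.52 = 2,039,658; volume = 115,500 L
S = 2,039,658 / 115,500 = 17.6594 ‰

17.66 ‰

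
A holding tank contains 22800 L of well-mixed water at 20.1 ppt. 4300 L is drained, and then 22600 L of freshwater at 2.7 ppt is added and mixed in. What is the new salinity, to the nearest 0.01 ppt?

10.53 ppt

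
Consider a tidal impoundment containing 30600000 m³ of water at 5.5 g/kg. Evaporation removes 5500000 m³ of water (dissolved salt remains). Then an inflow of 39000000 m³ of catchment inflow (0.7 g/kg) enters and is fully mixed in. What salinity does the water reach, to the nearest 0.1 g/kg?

After evaporation: salt = 30,600,000×5.5 = 168,300,000; volume = 30,600,000 − 5,500,000 = 25,100,000 m³
After mixing: salt = 168,300,000 + 39,000,000×0.7 = 195,600,000; volume = 25,100,000 + 39,000,000 = 64,100,000 m³
S = 195,600,000 / 64,100,000 = 3.0515 g/kg

3.1 g/kg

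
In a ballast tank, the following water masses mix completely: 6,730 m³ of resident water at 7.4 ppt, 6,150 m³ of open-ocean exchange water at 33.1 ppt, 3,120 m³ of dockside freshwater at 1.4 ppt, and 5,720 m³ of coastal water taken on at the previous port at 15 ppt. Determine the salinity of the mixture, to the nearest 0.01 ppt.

15.82 ppt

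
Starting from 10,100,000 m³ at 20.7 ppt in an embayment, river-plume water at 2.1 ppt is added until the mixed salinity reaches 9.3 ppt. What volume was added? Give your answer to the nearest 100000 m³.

16000000 m³

Salt balance: 10,100,000×20.7 + V×2.1 = (10,100,000+V)×9.3
209,070,000 + 2.1V = 93,930,000 + 9.3V
115,140,000 = 7.2V
V = 15,991,666.67 m³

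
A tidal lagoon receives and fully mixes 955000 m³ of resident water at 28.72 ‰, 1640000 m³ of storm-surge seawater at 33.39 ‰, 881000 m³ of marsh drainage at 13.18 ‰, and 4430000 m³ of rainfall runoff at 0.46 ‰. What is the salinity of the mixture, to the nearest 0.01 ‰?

12.12 ‰

Weighted by volume,
salt = 955,000×28.72 + 1,640,000×33.39 + 881,000×13.18 + 4,430,000×0.46 = 27,427,600 + 54,759,600 + 11,611,580 + 2,037,800 = 95,836,580
volume = 955,000 + 1,640,000 + 881,000 + 4,430,000 = 7,906,000 m³
S = 95,836,580 / 7,906,000 = 12.122 ‰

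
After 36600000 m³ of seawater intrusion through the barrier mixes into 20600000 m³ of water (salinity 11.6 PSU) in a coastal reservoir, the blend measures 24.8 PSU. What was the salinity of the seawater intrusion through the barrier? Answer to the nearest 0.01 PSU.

32.23 PSU

Salt balance: 20,600,000×11.6 + 36,600,000×S = 57,200,000×24.8
238,960,000 + 36,600,000·S = 1,418,560,000
S = (1,418,560,000 − 238,960,000) / 36,600,000 = 32.2295 PSU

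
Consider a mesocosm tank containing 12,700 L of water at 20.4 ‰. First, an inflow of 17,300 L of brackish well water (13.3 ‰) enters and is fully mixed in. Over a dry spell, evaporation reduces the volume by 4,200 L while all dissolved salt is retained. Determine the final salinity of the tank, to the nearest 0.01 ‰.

After mixing: salt = 12,700×20.4 + 17,300×13.3 = 489,170; volume = 30,000 L
After evaporation: salt unchanged = 489,170; volume = 30,000 − 4,200 = 25,800 L
S = 489,170 / 25,800 = 18.9601 ‰

18.96 ‰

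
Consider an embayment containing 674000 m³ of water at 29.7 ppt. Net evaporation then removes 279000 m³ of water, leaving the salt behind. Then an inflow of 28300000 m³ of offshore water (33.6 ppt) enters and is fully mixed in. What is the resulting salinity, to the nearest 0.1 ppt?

After evaporation: salt = 674,000×29.7 = 20,017,800; volume = 674,000 − 279,000 = 395,000 m³
After mixing: salt = 20,017,800 + 28,300,000×33.6 = 970,897,800; volume = 395,000 + 28,300,000 = 28,695,000 m³
S = 970,897,800 / 28,695,000 = 33.8351 ppt

33.8 ppt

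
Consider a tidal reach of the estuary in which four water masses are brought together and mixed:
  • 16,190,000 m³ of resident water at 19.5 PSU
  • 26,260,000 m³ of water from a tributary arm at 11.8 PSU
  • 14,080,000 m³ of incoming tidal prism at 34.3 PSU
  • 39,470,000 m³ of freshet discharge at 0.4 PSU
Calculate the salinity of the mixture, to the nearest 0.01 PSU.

Conserving salt mass:
salt = 16,190,000×19.5 + 26,260,000×11.8 + 14,080,000×34.3 + 39,470,000×0.4 = 315,705,000 + 309,868,000 + 482,944,000 + 15,788,000 = 1,124,305,000
volume = 16,190,000 + 26,260,000 + 14,080,000 + 39,470,000 = 96,000,000 m³
S = 1,124,305,000 / 96,000,000 = 11.7115 PSU

11.71 PSU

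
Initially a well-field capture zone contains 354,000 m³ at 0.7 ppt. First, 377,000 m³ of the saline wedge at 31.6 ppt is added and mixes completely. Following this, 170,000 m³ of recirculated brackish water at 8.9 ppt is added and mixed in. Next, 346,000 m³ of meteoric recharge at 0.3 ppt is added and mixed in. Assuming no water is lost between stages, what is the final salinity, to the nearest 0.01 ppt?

Total salt / total volume:
Initial salt = 354,000×0.7 = 247,800
After stage 1: salt = 247,800 + 377,000×31.6 = 12,161,000; volume = 731,000 m³; S = 16.636 ppt
After stage 2: salt = 12,161,000 + 170,000×8.9 = 13,674,000; volume = 901,000 m³; S = 15.176 ppt
After stage 3: salt = 13,674,000 + 346,000×0.3 = 13,777,800; volume = 1,247,000 m³
S = 13,777,800 / 1,247,000 = 11.0488 ppt

11.05 ppt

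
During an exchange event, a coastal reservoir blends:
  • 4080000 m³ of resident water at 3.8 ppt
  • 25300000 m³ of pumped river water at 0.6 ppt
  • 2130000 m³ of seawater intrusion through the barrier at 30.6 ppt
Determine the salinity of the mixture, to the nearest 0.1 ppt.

Weighted by volume,
salt = 4,080,000×3.8 + 25,300,000×0.6 + 2,130,000×30.6 = 15,504,000 + 15,180,000 + 65,178,000 = 95,862,000
volume = 4,080,000 + 25,300,000 + 2,130,000 = 31,510,000 m³
S = 95,862,000 / 31,510,000 = 3.042 ppt

3.0 ppt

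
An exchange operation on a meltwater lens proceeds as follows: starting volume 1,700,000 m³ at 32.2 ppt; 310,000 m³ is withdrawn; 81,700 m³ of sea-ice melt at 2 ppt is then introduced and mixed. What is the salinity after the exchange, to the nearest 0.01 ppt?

Remaining after removal: 1,390,000 m³ at 32.2 ppt (salt = 44,758,000)
After addition: salt = 44,758,000 + 81,700×2 = 44,921,400; volume = 1,471,700 m³
S = 44,921,400 / 1,471,700 = 30.5235 ppt

30.52 ppt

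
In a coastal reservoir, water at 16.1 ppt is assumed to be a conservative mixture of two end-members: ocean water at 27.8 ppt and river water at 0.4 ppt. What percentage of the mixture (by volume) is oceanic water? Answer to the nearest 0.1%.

Let g be the oceanic fraction. Salt balance per unit volume:
g×27.8 + (1−g)×0.4 = 16.1
g = (16.1 − 0.4) / (27.8 − 0.4) = 15.7/27.4 = 0.573

57.3%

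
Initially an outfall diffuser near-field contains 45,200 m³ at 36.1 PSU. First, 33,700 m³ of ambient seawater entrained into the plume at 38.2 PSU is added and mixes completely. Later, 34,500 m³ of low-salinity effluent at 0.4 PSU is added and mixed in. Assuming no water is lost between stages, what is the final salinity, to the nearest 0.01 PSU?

Total salt / total volume:
Initial salt = 45,200×36.1 = 1,631,720
After stage 1: salt = 1,631,720 + 33,700×38.2 = 2,919,060; volume = 78,900 m³; S = 36.997 PSU
After stage 2: salt = 2,919,060 + 34,500×0.4 = 2,932,860; volume = 113,400 m³
S = 2,932,860 / 113,400 = 25.863 PSU

25.86 PSU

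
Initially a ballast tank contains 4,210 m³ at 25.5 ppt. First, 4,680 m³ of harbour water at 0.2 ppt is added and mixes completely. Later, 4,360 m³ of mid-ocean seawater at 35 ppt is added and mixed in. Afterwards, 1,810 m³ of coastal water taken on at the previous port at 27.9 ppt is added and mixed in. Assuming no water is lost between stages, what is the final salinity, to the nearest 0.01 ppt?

Conserving salt mass:
Initial salt = 4,210×25.5 = 107,355
After stage 1: salt = 107,355 + 4,680×0.2 = 108,291; volume = 8,890 m³; S = 12.181 ppt
After stage 2: salt = 108,291 + 4,360×35 = 260,891; volume = 13,250 m³; S = 19.69 ppt
After stage 3: salt = 260,891 + 1,810×27.9 = 311,390; volume = 15,060 m³
S = 311,390 / 15,060 = 20.6766 ppt

20.68 ppt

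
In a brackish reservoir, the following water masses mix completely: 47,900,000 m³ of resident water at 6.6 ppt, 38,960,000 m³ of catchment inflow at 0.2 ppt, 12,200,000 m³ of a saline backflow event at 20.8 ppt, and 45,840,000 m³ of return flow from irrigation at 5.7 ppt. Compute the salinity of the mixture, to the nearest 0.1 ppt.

Salt balance:
salt = 47,900,000×6.6 + 38,960,000×0.2 + 12,200,000×20.8 + 45,840,000×5.7 = 316,140,000 + 7,792,000 + 253,760,000 + 261,288,000 = 838,980,000
volume = 47,900,000 + 38,960,000 + 12,200,000 + 45,840,000 = 144,900,000 m³
S = 838,980,000 / 144,900,000 = 5.79 ppt

5.8 ppt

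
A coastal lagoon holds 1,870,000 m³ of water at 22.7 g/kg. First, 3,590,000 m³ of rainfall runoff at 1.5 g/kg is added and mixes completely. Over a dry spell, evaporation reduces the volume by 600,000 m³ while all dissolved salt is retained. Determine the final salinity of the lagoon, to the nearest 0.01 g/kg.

After mixing: salt = 1,870,000×22.7 + 3,590,000×1.5 = 47,834,000; volume = 5,460,000 m³
After evaporation: salt unchanged = 47,834,000; volume = 5,460,000 − 600,000 = 4,860,000 m³
S = 47,834,000 / 4,860,000 = 9.8424 g/kg

9.84 g/kg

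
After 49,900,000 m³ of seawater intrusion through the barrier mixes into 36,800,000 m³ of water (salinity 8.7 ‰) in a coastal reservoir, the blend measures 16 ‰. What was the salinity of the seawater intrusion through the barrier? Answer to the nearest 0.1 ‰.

Salt balance: 36,800,000×8.7 + 49,900,000×S = 86,700,000×16
320,160,000 + 49,900,000·S = 1,387,200,000
S = (1,387,200,000 − 320,160,000) / 49,900,000 = 21.3836 ‰

21.4 ‰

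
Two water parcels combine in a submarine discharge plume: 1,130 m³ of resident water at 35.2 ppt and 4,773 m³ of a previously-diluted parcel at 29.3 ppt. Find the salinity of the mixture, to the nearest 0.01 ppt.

Mass of salt is conserved:
salt = 1,130×35.2 + 4,773×29.3 = 39,776 + 139,848.9 = 179,624.9
volume = 1,130 + 4,773 = 5,903 m³
S = 179,624.9 / 5,903 = 30.4294 ppt

30.43 ppt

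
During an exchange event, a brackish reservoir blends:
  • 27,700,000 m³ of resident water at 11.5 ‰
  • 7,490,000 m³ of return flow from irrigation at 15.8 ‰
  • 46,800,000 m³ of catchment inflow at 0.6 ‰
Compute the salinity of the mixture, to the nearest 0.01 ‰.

5.67 ‰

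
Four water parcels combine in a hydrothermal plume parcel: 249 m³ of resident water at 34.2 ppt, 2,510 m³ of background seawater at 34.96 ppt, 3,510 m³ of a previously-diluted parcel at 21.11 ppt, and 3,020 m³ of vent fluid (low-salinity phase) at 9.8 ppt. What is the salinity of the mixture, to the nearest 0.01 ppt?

Weighted by volume,
salt = 249×34.2 + 2,510×34.96 + 3,510×21.11 + 3,020×9.8 = 8,515.8 + 87,749.6 + 74,096.1 + 29,596 = 199,957.5
volume = 249 + 2,510 + 3,510 + 3,020 = 9,289 m³
S = 199,957.5 / 9,289 = 21.5263 ppt

21.53 ppt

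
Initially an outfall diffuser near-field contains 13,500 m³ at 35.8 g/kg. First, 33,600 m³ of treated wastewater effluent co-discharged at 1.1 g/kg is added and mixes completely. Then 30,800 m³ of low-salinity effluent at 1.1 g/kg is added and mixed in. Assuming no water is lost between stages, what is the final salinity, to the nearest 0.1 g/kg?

By conservation of dissolved salt,
Initial salt = 13,500×35.8 = 483,300
After stage 1: salt = 483,300 + 33,600×1.1 = 520,260; volume = 47,100 m³; S = 11.046 g/kg
After stage 2: salt = 520,260 + 30,800×1.1 = 554,140; volume = 77,900 m³
S = 554,140 / 77,900 = 7.1135 g/kg

7.1 g/kg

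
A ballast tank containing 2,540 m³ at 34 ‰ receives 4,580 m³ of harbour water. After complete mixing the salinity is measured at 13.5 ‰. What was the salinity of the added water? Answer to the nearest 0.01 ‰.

2.13 ‰

Salt balance: 2,540×34 + 4,580×S = 7,120×13.5
86,360 + 4,580·S = 96,120
S = (96,120 − 86,360) / 4,580 = 2.131 ‰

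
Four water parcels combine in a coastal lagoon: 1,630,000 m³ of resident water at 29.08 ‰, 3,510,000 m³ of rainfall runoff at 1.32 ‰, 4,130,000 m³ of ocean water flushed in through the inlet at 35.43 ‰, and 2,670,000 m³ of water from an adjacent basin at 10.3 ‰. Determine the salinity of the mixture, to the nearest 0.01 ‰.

Total salt / total volume:
salt = 1,630,000×29.08 + 3,510,000×1.32 + 4,130,000×35.43 + 2,670,000×10.3 = 47,400,400 + 4,633,200 + 146,325,900 + 27,501,000 = 225,860,500
volume = 1,630,000 + 3,510,000 + 4,130,000 + 2,670,000 = 11,940,000 m³
S = 225,860,500 / 11,940,000 = 18.9163 ‰

18.92 ‰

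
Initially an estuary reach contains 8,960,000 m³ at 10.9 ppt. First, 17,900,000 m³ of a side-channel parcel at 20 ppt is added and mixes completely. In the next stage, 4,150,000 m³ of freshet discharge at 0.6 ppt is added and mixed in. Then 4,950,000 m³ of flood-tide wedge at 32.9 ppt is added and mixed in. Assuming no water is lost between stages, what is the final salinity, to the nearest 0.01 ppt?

17.27 ppt

Salt balance:
Initial salt = 8,960,000×10.9 = 97,664,000
After stage 1: salt = 97,664,000 + 17,900,000×20 = 455,664,000; volume = 26,860,000 m³; S = 16.964 ppt
After stage 2: salt = 455,664,000 + 4,150,000×0.6 = 458,154,000; volume = 31,010,000 m³; S = 14.774 ppt
After stage 3: salt = 458,154,000 + 4,950,000×32.9 = 621,009,000; volume = 35,960,000 m³
S = 621,009,000 / 35,960,000 = 17.2694 ppt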